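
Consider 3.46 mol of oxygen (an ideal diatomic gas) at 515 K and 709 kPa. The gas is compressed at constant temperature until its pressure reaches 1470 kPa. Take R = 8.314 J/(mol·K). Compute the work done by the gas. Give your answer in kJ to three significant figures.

Isothermal process: W = nRT ln(V₂/V₁) = nRT ln(P₁/P₂).
W = (3.46)(8.314)(515) × ln(709/1470)
  = 14815 × ln(0.4823) = 14815 × -0.7292
W_by_gas = -10802 J.

W ≈ -10.8 kJ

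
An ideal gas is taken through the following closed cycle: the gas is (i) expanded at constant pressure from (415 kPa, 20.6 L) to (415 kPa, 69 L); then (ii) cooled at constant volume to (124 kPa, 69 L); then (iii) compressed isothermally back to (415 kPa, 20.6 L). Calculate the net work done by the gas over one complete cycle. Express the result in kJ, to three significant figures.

W_net ≈ 9.74 kJ

Leg (i): W = PΔV = (415)(69 − 20.6) = 20086 J.
Leg (ii): W = 0.
Leg (iii): W = PᵢVᵢ ln(V_f/Vᵢ) = (8556) ln(20.6/69) = -10343 J.
W_net = 20086 − 10343 = 9743 J.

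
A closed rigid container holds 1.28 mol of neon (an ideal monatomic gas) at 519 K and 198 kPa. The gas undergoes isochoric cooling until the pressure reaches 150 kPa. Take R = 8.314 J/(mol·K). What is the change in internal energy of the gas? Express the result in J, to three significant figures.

Constant volume ⇒ W = 0, so Q = ΔU = nCᵥΔT with Cᵥ = 3R/2 = 12.47 J/(mol·K).
At constant V, T₂/T₁ = P₂/P₁ ⇒ ΔT = T₁(P₂/P₁ − 1) = 519·(150/198 − 1) = -125.8 K.
ΔU = (1.28)(12.47)(-125.8) = -2008 J.

ΔU ≈ -2010 J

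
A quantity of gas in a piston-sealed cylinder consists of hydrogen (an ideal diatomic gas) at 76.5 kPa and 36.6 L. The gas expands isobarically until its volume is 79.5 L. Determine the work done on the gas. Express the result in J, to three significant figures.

Isobaric: W = P ΔV.
W = (76.5 kPa)(79.5 − 36.6 L) = (76.5)(42.9) = 3282 J.
Work on gas = −W_by = -3282 J.

W ≈ -3280 J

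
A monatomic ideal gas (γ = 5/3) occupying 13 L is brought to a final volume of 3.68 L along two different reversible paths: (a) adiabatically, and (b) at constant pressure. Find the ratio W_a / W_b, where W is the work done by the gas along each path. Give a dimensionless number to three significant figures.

W_a / W_b ≈ 2.76

Path (a) adiabatic: W = P₁V₁(1 − (V₁/V₂)^(γ−1))/(γ−1) → W_a/(P₁V₁) = -1.979.
Path (b) isobaric: W = P₁(V₂ − V₁) → W_b/(P₁V₁) = -0.7169.
W_a / W_b = -1.979 / -0.7169 = 2.761.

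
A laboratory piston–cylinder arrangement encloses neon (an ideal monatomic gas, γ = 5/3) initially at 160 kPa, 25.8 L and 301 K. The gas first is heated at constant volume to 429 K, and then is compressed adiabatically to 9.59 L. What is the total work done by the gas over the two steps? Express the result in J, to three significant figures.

Step 1 (isochoric): W = 0 (constant volume).
After step 1: P = 228 kPa (V unchanged).
Step 2 (adiabatic): W = (P₁V₁ − P₂V₂)/(γ−1) = (5883 − 11381)/0.667 = -8246 J.
W_total = 0 − 8246 = -8246 J.

W_total ≈ -8250 J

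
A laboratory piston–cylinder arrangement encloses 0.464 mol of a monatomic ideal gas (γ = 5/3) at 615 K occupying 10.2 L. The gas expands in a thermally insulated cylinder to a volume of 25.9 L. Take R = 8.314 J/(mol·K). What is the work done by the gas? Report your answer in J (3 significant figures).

Adiabatic: TV^(γ−1) = const with γ = 5/3.
T₂ = T₁ (V₁/V₂)^(γ−1) = 615 × (10.2/25.9)^0.667 = 615 × 0.5373 = 330.4 K.
W_by = nCᵥ(T₁ − T₂) = (0.464)(12.47)(615 − 330.4) = 1647 J.

W ≈ 1650 J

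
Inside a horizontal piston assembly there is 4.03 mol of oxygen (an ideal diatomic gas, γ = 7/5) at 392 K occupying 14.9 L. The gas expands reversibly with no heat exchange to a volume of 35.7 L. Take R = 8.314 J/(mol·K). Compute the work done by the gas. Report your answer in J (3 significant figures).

Adiabatic: TV^(γ−1) = const with γ = 7/5.
T₂ = T₁ (V₁/V₂)^(γ−1) = 392 × (14.9/35.7)^0.4 = 392 × 0.705 = 276.4 K.
W_by = nCᵥ(T₁ − T₂) = (4.03)(20.79)(392 − 276.4) = 9685 J.

W ≈ 9690 J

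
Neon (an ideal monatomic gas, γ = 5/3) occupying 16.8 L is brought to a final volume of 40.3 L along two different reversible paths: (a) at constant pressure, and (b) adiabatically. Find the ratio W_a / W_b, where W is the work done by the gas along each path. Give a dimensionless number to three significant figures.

Path (a) isobaric: W = P₁(V₂ − V₁) → W_a/(P₁V₁) = 1.399.
Path (b) adiabatic: W = P₁V₁(1 − (V₁/V₂)^(γ−1))/(γ−1) → W_b/(P₁V₁) = 0.6629.
W_a / W_b = 1.399 / 0.6629 = 2.11.

W_a / W_b ≈ 2.11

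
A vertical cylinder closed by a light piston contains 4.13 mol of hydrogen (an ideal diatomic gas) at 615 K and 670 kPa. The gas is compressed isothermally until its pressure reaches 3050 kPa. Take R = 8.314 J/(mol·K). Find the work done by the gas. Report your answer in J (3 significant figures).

W ≈ -32000 J

Isothermal process: W = nRT ln(V₂/V₁) = nRT ln(P₁/P₂).
W = (4.13)(8.314)(615) × ln(670/3050)
  = 21117 × ln(0.2197) = 21117 × -1.516
W_by_gas = -32006 J.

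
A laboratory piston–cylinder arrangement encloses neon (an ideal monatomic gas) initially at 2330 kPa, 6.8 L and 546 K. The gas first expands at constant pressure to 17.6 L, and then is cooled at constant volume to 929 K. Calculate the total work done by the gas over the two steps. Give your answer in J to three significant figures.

W_total ≈ 25200 J

Step 1 (isobaric): W = PΔV = (2330 kPa)(17.6 − 6.8 L) = 25164 J.
Step 2 (isochoric): W = 0 (constant volume).
W_total = 25164 + 0 = 25164 J.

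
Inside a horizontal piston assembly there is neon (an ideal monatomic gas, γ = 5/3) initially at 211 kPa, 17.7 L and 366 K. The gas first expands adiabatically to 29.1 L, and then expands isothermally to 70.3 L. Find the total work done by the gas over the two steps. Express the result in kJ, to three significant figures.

Step 1 (adiabatic): W = (P₁V₁ − P₂V₂)/(γ−1) = (3735 − 2681)/0.667 = 1580 J.
After step 1: P = 92.13 kPa, V = 29.1 L, T = 262.7 K.
Step 2 (isothermal): W = P₁V₁ ln(V₂/V₁) = (2681) ln(70.3/29.1) = 2365 J.
W_total = 1580 + 2365 = 3945 J.

W_total ≈ 3.95 kJ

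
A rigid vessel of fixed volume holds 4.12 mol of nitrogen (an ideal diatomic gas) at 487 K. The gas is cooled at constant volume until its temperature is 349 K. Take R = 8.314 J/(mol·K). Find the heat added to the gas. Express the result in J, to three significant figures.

Constant volume ⇒ W = 0, so Q = ΔU = nCᵥΔT with Cᵥ = 5R/2 = 20.79 J/(mol·K).
ΔU = (4.12)(20.79)(349 − 487) = -11818 J.

Q ≈ -11800 J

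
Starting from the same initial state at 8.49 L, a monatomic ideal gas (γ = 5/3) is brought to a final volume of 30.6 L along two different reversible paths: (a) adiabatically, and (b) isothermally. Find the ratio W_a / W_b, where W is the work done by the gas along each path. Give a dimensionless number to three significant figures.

Path (a) adiabatic: W = P₁V₁(1 − (V₁/V₂)^(γ−1))/(γ−1) → W_a/(P₁V₁) = 0.8619.
Path (b) isothermal: W = P₁V₁ ln(V₂/V₁) → W_b/(P₁V₁) = 1.282.
W_a / W_b = 0.8619 / 1.282 = 0.6723.

W_a / W_b ≈ 0.672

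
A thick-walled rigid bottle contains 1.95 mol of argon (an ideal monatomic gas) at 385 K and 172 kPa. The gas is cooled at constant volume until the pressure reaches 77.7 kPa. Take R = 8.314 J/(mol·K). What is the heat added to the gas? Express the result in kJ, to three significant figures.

Constant volume ⇒ W = 0, so Q = ΔU = nCᵥΔT with Cᵥ = 3R/2 = 12.47 J/(mol·K).
At constant V, T₂/T₁ = P₂/P₁ ⇒ ΔT = T₁(P₂/P₁ − 1) = 385·(77.7/172 − 1) = -211.1 K.
ΔU = (1.95)(12.47)(-211.1) = -5133 J.

Q ≈ -5.13 kJ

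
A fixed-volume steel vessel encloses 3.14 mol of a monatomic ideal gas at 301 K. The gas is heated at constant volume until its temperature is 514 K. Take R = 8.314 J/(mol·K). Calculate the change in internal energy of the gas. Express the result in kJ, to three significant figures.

ΔU ≈ 8.34 kJ

Constant volume ⇒ W = 0, so Q = ΔU = nCᵥΔT with Cᵥ = 3R/2 = 12.47 J/(mol·K).
ΔU = (3.14)(12.47)(514 − 301) = 8341 J.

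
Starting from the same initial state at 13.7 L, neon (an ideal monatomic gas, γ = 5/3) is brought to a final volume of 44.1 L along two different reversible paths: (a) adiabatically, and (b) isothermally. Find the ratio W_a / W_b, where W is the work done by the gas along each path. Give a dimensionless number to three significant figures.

Path (a) adiabatic: W = P₁V₁(1 − (V₁/V₂)^(γ−1))/(γ−1) → W_a/(P₁V₁) = 0.812.
Path (b) isothermal: W = P₁V₁ ln(V₂/V₁) → W_b/(P₁V₁) = 1.169.
W_a / W_b = 0.812 / 1.169 = 0.6945.

W_a / W_b ≈ 0.695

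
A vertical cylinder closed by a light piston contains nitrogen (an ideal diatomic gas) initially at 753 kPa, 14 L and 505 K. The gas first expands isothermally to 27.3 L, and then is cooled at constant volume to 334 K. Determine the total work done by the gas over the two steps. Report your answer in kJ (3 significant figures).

W_total ≈ 7.04 kJ

Step 1 (isothermal): W = P₁V₁ ln(V₂/V₁) = (10542) ln(27.3/14) = 7040 J.
Step 2 (isochoric): W = 0 (constant volume).
W_total = 7040 + 0 = 7040 J.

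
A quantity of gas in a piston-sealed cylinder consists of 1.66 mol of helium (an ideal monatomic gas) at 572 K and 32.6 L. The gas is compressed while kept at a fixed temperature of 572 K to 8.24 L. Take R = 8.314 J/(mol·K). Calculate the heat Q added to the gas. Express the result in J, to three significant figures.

Isothermal ⇒ ΔU = 0, so Q = W = nRT ln(V₂/V₁).
Q = (1.66)(8.314)(572) ln(8.24/32.6) = 7894 × -1.375 = -10857 J.

Q ≈ -10900 J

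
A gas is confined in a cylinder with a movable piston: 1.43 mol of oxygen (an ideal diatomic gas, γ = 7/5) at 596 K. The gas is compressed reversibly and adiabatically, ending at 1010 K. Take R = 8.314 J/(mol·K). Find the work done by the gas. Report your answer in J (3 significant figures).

W ≈ -12300 J

Adiabatic ⇒ Q = 0, so W_by = −ΔU = nCᵥ(T₁ − T₂).
Cᵥ = 5R/2 = 20.79 J/(mol·K).
W = (1.43)(20.79)(596 − 1010) = -12305 J.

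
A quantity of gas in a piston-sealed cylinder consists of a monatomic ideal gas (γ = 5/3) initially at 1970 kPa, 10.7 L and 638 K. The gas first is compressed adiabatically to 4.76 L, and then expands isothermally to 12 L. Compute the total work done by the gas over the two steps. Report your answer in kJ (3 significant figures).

Step 1 (adiabatic): W = (P₁V₁ − P₂V₂)/(γ−1) = (21079 − 36172)/0.667 = -22639 J.
After step 1: P = 7599 kPa, V = 4.76 L, T = 1095 K.
Step 2 (isothermal): W = P₁V₁ ln(V₂/V₁) = (36172) ln(12/4.76) = 33446 J.
W_total = -22639 + 33446 = 10807 J.

W_total ≈ 10.8 kJ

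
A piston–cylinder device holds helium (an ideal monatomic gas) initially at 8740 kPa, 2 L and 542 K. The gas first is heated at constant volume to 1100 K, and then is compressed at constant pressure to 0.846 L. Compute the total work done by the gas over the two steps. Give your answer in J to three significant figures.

W_total ≈ -20500 J

Step 1 (isochoric): W = 0 (constant volume).
After step 1: P = 17738 kPa (V unchanged).
Step 2 (isobaric): W = PΔV = (17738 kPa)(0.846 − 2 L) = -20470 J.
W_total = 0 − 20470 = -20470 J.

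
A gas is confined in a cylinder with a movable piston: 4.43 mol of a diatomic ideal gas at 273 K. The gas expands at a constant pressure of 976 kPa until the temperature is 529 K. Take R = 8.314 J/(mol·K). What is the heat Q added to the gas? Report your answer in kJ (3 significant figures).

Isobaric: W = nRΔT = (4.43)(8.314)(256) = 9429 J.
ΔU = nCᵥΔT with Cᵥ = 5R/2: ΔU = (4.43)(20.79)(256) = 23572 J.
Q = ΔU + W = 23572 + 9429 = 33001 J.

Q ≈ 33.0 kJ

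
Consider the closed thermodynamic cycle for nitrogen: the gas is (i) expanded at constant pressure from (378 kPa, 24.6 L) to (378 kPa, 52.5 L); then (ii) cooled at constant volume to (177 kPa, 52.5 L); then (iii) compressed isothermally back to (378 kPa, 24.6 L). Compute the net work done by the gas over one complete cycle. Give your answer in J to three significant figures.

W_net ≈ 3500 J

Leg (i): W = PΔV = (378)(52.5 − 24.6) = 10546 J.
Leg (ii): W = 0.
Leg (iii): W = PᵢVᵢ ln(V_f/Vᵢ) = (9292) ln(24.6/52.5) = -7044 J.
W_net = 10546 − 7044 = 3502 J.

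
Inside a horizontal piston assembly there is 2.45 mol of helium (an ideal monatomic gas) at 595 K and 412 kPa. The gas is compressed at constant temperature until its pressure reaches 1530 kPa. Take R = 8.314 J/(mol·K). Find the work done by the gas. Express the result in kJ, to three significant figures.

Isothermal process: W = nRT ln(V₂/V₁) = nRT ln(P₁/P₂).
W = (2.45)(8.314)(595) × ln(412/1530)
  = 12120 × ln(0.2693) = 12120 × -1.312
W_by_gas = -15901 J.

W ≈ -15.9 kJ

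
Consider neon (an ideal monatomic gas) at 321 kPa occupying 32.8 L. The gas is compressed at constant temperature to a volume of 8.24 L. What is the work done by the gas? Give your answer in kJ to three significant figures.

W ≈ -14.5 kJ

Isothermal: W = nRT ln(V₂/V₁) = P₁V₁ ln(V₂/V₁).
P₁V₁ = (321 kPa)(32.8 L) = 10529 J.
W = 10529 × ln(8.24/32.8) = 10529 × -1.381
W_by_gas = -14545 J.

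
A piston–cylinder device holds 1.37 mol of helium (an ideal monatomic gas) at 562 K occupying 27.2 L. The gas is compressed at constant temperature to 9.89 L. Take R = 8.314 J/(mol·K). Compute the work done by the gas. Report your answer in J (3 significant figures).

Isothermal: W = nRT ln(V₂/V₁).
W = (1.37)(8.314)(562) × ln(9.89/27.2)
  = 6401 × -1.012
W_by_gas = -6476 J.

W ≈ -6480 J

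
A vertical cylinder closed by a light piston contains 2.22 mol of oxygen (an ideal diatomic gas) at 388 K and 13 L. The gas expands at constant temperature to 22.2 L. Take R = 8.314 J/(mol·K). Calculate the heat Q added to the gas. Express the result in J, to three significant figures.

Isothermal ⇒ ΔU = 0, so Q = W = nRT ln(V₂/V₁).
Q = (2.22)(8.314)(388) ln(22.2/13) = 7161 × 0.5351 = 3832 J.

Q ≈ 3830 J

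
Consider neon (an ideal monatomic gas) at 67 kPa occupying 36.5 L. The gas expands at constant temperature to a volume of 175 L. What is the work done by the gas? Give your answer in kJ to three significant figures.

W ≈ 3.83 kJ

Isothermal: W = nRT ln(V₂/V₁) = P₁V₁ ln(V₂/V₁).
P₁V₁ = (67 kPa)(36.5 L) = 2446 J.
W = 2446 × ln(175/36.5) = 2446 × 1.567
W_by_gas = 3833 J.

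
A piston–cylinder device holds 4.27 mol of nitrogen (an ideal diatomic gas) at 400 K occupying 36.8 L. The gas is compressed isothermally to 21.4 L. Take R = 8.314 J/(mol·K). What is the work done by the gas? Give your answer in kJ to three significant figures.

W ≈ -7.70 kJ

Isothermal: W = nRT ln(V₂/V₁).
W = (4.27)(8.314)(400) × ln(21.4/36.8)
  = 14200 × -0.5421
W_by_gas = -7698 J.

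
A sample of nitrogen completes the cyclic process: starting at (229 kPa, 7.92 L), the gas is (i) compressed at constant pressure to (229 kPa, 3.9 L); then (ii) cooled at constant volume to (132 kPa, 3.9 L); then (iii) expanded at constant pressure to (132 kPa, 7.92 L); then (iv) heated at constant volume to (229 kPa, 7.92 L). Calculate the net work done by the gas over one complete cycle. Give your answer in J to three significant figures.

Constant-volume legs do no work.
W(i) = (229)(3.9 − 7.92) = -920.6 J; W(iii) = (132)(7.92 − 3.9) = 530.6 J.
W_net = -920.6 + 530.6 = -389.9 J (the counter-clockwise enclosed area).

W_net ≈ -390 J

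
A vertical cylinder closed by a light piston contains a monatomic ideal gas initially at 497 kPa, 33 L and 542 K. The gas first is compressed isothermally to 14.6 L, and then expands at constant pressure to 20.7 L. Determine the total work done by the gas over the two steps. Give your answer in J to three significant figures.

W_total ≈ -6520 J

Step 1 (isothermal): W = P₁V₁ ln(V₂/V₁) = (16401) ln(14.6/33) = -13375 J.
After step 1: P = 1123 kPa, V = 14.6 L, T = 542 K.
Step 2 (isobaric): W = PΔV = (1123 kPa)(20.7 − 14.6 L) = 6852 J.
W_total = -13375 + 6852 = -6522 J.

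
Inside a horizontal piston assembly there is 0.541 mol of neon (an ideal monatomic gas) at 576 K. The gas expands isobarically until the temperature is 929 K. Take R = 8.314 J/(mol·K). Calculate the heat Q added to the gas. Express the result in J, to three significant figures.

Q ≈ 3970 J

Isobaric: W = nRΔT = (0.541)(8.314)(353) = 1588 J.
ΔU = nCᵥΔT with Cᵥ = 3R/2: ΔU = (0.541)(12.47)(353) = 2382 J.
Q = ΔU + W = 2382 + 1588 = 3969 J.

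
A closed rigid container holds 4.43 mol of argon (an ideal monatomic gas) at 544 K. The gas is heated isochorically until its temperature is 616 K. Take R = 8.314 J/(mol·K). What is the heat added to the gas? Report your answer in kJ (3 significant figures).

Constant volume ⇒ W = 0, so Q = ΔU = nCᵥΔT with Cᵥ = 3R/2 = 12.47 J/(mol·K).
ΔU = (4.43)(12.47)(616 − 544) = 3978 J.

Q ≈ 3.98 kJ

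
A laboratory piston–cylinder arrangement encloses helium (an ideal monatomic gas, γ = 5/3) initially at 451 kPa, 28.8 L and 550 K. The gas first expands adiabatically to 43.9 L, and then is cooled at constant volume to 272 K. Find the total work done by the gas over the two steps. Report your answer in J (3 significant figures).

W_total ≈ 4770 J

Step 1 (adiabatic): W = (P₁V₁ − P₂V₂)/(γ−1) = (12989 − 9807)/0.667 = 4773 J.
Step 2 (isochoric): W = 0 (constant volume).
W_total = 4773 + 0 = 4773 J.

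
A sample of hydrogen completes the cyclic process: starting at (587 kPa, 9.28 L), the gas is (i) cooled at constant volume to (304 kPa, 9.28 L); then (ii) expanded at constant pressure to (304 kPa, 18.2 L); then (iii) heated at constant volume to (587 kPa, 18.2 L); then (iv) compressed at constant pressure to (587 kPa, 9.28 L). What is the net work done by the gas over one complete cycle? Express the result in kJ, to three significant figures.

Constant-volume legs do no work.
W(ii) = (304)(18.2 − 9.28) = 2712 J; W(iv) = (587)(9.28 − 18.2) = -5236 J.
W_net = 2712 − 5236 = -2524 J (the counter-clockwise enclosed area).

W_net ≈ -2.52 kJ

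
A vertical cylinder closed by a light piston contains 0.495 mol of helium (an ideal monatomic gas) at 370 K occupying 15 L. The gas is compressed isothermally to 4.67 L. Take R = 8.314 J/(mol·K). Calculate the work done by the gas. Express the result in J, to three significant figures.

Isothermal: W = nRT ln(V₂/V₁).
W = (0.495)(8.314)(370) × ln(4.67/15)
  = 1523 × -1.167
W_by_gas = -1777 J.

W ≈ -1780 J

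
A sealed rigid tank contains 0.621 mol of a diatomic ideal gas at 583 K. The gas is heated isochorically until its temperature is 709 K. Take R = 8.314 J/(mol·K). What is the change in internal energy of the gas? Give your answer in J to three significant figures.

ΔU ≈ 1630 J

Constant volume ⇒ W = 0, so Q = ΔU = nCᵥΔT with Cᵥ = 5R/2 = 20.79 J/(mol·K).
ΔU = (0.621)(20.79)(709 − 583) = 1626 J.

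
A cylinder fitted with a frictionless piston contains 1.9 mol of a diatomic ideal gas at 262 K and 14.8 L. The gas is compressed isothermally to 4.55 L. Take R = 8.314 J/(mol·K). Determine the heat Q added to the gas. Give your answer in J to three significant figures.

Q ≈ -4880 J

Isothermal ⇒ ΔU = 0, so Q = W = nRT ln(V₂/V₁).
Q = (1.9)(8.314)(262) ln(4.55/14.8) = 4139 × -1.179 = -4882 J.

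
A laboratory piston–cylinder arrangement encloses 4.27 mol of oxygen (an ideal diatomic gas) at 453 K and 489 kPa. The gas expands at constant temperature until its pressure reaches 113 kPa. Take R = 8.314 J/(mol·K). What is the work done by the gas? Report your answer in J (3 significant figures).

W ≈ 23600 J

Isothermal process: W = nRT ln(V₂/V₁) = nRT ln(P₁/P₂).
W = (4.27)(8.314)(453) × ln(489/113)
  = 16082 × ln(4.327) = 16082 × 1.465
W_by_gas = 23560 J.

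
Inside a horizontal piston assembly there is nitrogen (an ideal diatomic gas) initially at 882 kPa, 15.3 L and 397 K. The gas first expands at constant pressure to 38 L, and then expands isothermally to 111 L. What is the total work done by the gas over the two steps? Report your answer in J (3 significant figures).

W_total ≈ 55900 J

Step 1 (isobaric): W = PΔV = (882 kPa)(38 − 15.3 L) = 20021 J.
After step 1: P = 882 kPa, V = 38 L, T = 986 K.
Step 2 (isothermal): W = P₁V₁ ln(V₂/V₁) = (33516) ln(111/38) = 35927 J.
W_total = 20021 + 35927 = 55949 J.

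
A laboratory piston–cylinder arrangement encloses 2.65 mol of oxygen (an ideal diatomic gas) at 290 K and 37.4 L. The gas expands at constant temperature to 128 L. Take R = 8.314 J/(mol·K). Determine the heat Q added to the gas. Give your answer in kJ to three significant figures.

Q ≈ 7.86 kJ

Isothermal ⇒ ΔU = 0, so Q = W = nRT ln(V₂/V₁).
Q = (2.65)(8.314)(290) ln(128/37.4) = 6389 × 1.23 = 7861 J.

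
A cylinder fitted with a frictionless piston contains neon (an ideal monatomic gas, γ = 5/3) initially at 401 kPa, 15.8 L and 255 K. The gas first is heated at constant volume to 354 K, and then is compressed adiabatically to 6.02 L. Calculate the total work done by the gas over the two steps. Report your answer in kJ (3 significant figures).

W_total ≈ -11.9 kJ

Step 1 (isochoric): W = 0 (constant volume).
After step 1: P = 556.7 kPa (V unchanged).
Step 2 (adiabatic): W = (P₁V₁ − P₂V₂)/(γ−1) = (8796 − 16735)/0.667 = -11910 J.
W_total = 0 − 11910 = -11910 J.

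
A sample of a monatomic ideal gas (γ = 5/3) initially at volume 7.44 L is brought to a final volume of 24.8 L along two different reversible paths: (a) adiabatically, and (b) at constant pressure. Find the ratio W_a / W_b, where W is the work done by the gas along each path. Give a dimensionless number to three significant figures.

Path (a) adiabatic: W = P₁V₁(1 − (V₁/V₂)^(γ−1))/(γ−1) → W_a/(P₁V₁) = 0.8278.
Path (b) isobaric: W = P₁(V₂ − V₁) → W_b/(P₁V₁) = 2.333.
W_a / W_b = 0.8278 / 2.333 = 0.3548.

W_a / W_b ≈ 0.355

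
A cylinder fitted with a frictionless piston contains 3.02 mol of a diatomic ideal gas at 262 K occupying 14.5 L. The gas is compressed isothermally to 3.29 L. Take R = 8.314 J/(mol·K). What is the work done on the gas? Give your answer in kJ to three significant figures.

W ≈ 9.76 kJ

Isothermal: W = nRT ln(V₂/V₁).
W = (3.02)(8.314)(262) × ln(3.29/14.5)
  = 6578 × -1.483
W_by_gas = -9757 J; work on gas = −W_by = 9757 J.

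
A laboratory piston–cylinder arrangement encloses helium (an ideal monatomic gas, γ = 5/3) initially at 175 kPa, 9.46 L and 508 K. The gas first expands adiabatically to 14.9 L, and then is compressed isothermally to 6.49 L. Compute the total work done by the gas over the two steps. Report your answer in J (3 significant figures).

W_total ≈ -368 J

Step 1 (adiabatic): W = (P₁V₁ − P₂V₂)/(γ−1) = (1656 − 1223)/0.667 = 648.9 J.
After step 1: P = 82.08 kPa, V = 14.9 L, T = 375.3 K.
Step 2 (isothermal): W = P₁V₁ ln(V₂/V₁) = (1223) ln(6.49/14.9) = -1016 J.
W_total = 648.9 − 1016 = -367.5 J.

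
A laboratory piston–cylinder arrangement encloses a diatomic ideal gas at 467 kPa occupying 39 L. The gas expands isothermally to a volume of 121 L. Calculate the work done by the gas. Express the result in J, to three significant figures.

W ≈ 20600 J

Isothermal: W = nRT ln(V₂/V₁) = P₁V₁ ln(V₂/V₁).
P₁V₁ = (467 kPa)(39 L) = 18213 J.
W = 18213 × ln(121/39) = 18213 × 1.132
W_by_gas = 20621 J.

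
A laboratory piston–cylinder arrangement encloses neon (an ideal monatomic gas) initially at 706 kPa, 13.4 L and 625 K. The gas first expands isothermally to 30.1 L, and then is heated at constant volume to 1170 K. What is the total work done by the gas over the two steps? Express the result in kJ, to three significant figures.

Step 1 (isothermal): W = P₁V₁ ln(V₂/V₁) = (9460) ln(30.1/13.4) = 7656 J.
Step 2 (isochoric): W = 0 (constant volume).
W_total = 7656 + 0 = 7656 J.

W_total ≈ 7.66 kJ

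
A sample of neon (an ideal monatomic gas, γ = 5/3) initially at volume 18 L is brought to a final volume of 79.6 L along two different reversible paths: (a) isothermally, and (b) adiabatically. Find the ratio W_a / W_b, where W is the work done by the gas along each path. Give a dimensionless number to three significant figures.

Path (a) isothermal: W = P₁V₁ ln(V₂/V₁) → W_a/(P₁V₁) = 1.487.
Path (b) adiabatic: W = P₁V₁(1 − (V₁/V₂)^(γ−1))/(γ−1) → W_b/(P₁V₁) = 0.9432.
W_a / W_b = 1.487 / 0.9432 = 1.576.

W_a / W_b ≈ 1.58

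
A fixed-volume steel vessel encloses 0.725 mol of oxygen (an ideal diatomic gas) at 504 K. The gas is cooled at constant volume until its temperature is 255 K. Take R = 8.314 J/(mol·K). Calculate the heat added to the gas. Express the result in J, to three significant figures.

Constant volume ⇒ W = 0, so Q = ΔU = nCᵥΔT with Cᵥ = 5R/2 = 20.79 J/(mol·K).
ΔU = (0.725)(20.79)(255 − 504) = -3752 J.

Q ≈ -3750 J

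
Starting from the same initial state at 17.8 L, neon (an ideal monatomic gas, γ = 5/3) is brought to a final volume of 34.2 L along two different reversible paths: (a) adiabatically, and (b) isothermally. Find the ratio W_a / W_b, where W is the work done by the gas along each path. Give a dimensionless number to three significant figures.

W_a / W_b ≈ 0.811

Path (a) adiabatic: W = P₁V₁(1 − (V₁/V₂)^(γ−1))/(γ−1) → W_a/(P₁V₁) = 0.5294.
Path (b) isothermal: W = P₁V₁ ln(V₂/V₁) → W_b/(P₁V₁) = 0.653.
W_a / W_b = 0.5294 / 0.653 = 0.8108.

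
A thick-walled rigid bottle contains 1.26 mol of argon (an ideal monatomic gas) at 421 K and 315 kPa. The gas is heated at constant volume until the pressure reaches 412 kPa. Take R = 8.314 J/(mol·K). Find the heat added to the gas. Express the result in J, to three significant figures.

Q ≈ 2040 J

Constant volume ⇒ W = 0, so Q = ΔU = nCᵥΔT with Cᵥ = 3R/2 = 12.47 J/(mol·K).
At constant V, T₂/T₁ = P₂/P₁ ⇒ ΔT = T₁(P₂/P₁ − 1) = 421·(412/315 − 1) = 129.6 K.
ΔU = (1.26)(12.47)(129.6) = 2037 J.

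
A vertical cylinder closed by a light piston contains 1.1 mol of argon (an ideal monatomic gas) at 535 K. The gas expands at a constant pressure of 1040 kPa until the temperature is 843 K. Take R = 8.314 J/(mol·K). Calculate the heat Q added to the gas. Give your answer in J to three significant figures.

Q ≈ 7040 J

Isobaric: W = nRΔT = (1.1)(8.314)(308) = 2817 J.
ΔU = nCᵥΔT with Cᵥ = 3R/2: ΔU = (1.1)(12.47)(308) = 4225 J.
Q = ΔU + W = 4225 + 2817 = 7042 J.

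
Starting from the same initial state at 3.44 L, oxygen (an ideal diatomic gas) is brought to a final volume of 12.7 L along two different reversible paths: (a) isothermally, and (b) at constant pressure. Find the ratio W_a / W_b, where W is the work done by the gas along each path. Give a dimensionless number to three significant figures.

Path (a) isothermal: W = P₁V₁ ln(V₂/V₁) → W_a/(P₁V₁) = 1.306.
Path (b) isobaric: W = P₁(V₂ − V₁) → W_b/(P₁V₁) = 2.692.
W_a / W_b = 1.306 / 2.692 = 0.4852.

W_a / W_b ≈ 0.485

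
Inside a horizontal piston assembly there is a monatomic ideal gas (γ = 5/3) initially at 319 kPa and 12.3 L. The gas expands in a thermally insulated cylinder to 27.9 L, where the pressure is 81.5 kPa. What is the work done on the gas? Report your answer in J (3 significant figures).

W ≈ -2470 J

Adiabatic: W = (P₁V₁ − P₂V₂)/(γ − 1) with γ = 5/3.
P₁V₁ = 3924 J, P₂V₂ = 2274 J.
W = (3924 − 2274) / 0.6667 = 2475 J.
Work on gas = −W_by = -2475 J.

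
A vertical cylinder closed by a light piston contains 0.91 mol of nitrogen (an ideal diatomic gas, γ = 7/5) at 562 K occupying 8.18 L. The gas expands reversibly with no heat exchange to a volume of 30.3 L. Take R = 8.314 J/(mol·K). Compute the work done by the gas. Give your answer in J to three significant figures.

W ≈ 4330 J

Adiabatic: TV^(γ−1) = const with γ = 7/5.
T₂ = T₁ (V₁/V₂)^(γ−1) = 562 × (8.18/30.3)^0.4 = 562 × 0.5923 = 332.9 K.
W_by = nCᵥ(T₁ − T₂) = (0.91)(20.79)(562 − 332.9) = 4334 J.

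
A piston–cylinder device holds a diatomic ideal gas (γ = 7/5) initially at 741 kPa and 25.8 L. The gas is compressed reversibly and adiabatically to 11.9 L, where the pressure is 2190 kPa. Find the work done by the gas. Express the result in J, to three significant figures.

Adiabatic: W = (P₁V₁ − P₂V₂)/(γ − 1) with γ = 7/5.
P₁V₁ = 19118 J, P₂V₂ = 26061 J.
W = (19118 − 26061) / 0.4 = -17358 J.

W ≈ -17400 J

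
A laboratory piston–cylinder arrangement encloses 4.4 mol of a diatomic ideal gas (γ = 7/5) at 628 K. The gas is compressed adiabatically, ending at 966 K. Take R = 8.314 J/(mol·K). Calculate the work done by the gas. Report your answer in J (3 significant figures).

W ≈ -30900 J

Adiabatic ⇒ Q = 0, so W_by = −ΔU = nCᵥ(T₁ − T₂).
Cᵥ = 5R/2 = 20.79 J/(mol·K).
W = (4.4)(20.79)(628 − 966) = -30911 J.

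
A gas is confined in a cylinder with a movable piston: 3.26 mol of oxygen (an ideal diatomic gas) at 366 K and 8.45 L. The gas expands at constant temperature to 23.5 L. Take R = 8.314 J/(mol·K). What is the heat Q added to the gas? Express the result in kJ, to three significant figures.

Q ≈ 10.1 kJ

Isothermal ⇒ ΔU = 0, so Q = W = nRT ln(V₂/V₁).
Q = (3.26)(8.314)(366) ln(23.5/8.45) = 9920 × 1.023 = 10146 J.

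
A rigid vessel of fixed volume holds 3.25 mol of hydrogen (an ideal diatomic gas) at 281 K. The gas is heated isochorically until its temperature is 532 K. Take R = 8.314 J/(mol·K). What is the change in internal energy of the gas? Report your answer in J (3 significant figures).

ΔU ≈ 17000 J

Constant volume ⇒ W = 0, so Q = ΔU = nCᵥΔT with Cᵥ = 5R/2 = 20.79 J/(mol·K).
ΔU = (3.25)(20.79)(532 − 281) = 16955 J.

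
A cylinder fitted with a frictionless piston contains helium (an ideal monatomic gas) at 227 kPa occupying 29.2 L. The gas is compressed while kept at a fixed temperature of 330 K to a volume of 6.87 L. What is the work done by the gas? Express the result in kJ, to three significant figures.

Isothermal: W = nRT ln(V₂/V₁) = P₁V₁ ln(V₂/V₁).
P₁V₁ = (227 kPa)(29.2 L) = 6628 J.
W = 6628 × ln(6.87/29.2) = 6628 × -1.447
W_by_gas = -9591 J.

W ≈ -9.59 kJ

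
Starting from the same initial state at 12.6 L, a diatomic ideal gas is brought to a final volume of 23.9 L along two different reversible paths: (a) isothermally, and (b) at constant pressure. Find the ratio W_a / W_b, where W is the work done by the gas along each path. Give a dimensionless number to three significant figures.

Path (a) isothermal: W = P₁V₁ ln(V₂/V₁) → W_a/(P₁V₁) = 0.6402.
Path (b) isobaric: W = P₁(V₂ − V₁) → W_b/(P₁V₁) = 0.8968.
W_a / W_b = 0.6402 / 0.8968 = 0.7138.

W_a / W_b ≈ 0.714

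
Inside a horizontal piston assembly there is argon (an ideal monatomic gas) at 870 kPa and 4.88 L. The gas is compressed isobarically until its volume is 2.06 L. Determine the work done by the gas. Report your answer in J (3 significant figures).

W ≈ -2450 J

Isobaric: W = P ΔV.
W = (870 kPa)(2.06 − 4.88 L) = (870)(-2.82) = -2453 J.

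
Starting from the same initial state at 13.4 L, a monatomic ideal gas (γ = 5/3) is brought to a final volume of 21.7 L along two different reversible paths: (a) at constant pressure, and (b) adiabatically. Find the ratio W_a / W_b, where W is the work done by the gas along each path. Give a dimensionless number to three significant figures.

Path (a) isobaric: W = P₁(V₂ − V₁) → W_a/(P₁V₁) = 0.6194.
Path (b) adiabatic: W = P₁V₁(1 − (V₁/V₂)^(γ−1))/(γ−1) → W_b/(P₁V₁) = 0.4123.
W_a / W_b = 0.6194 / 0.4123 = 1.502.

W_a / W_b ≈ 1.50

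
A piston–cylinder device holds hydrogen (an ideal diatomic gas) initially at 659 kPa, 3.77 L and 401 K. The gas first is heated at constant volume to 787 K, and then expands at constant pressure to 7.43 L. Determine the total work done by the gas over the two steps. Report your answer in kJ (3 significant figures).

W_total ≈ 4.73 kJ

Step 1 (isochoric): W = 0 (constant volume).
After step 1: P = 1293 kPa (V unchanged).
Step 2 (isobaric): W = PΔV = (1293 kPa)(7.43 − 3.77 L) = 4734 J.
W_total = 0 + 4734 = 4734 J.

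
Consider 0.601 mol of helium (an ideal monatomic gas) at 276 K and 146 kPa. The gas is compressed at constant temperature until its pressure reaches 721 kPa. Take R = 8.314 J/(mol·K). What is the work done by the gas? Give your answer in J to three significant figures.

W ≈ -2200 J

Isothermal process: W = nRT ln(V₂/V₁) = nRT ln(P₁/P₂).
W = (0.601)(8.314)(276) × ln(146/721)
  = 1379 × ln(0.2025) = 1379 × -1.597
W_by_gas = -2202 J.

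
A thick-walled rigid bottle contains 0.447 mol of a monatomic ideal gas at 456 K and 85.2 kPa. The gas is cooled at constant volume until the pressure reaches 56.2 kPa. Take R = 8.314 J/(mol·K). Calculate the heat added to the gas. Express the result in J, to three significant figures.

Q ≈ -865 J

Constant volume ⇒ W = 0, so Q = ΔU = nCᵥΔT with Cᵥ = 3R/2 = 12.47 J/(mol·K).
At constant V, T₂/T₁ = P₂/P₁ ⇒ ΔT = T₁(P₂/P₁ − 1) = 456·(56.2/85.2 − 1) = -155.2 K.
ΔU = (0.447)(12.47)(-155.2) = -865.2 J.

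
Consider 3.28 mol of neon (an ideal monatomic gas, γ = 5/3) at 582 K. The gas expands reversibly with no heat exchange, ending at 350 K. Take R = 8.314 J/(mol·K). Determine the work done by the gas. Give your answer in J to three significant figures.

Adiabatic ⇒ Q = 0, so W_by = −ΔU = nCᵥ(T₁ − T₂).
Cᵥ = 3R/2 = 12.47 J/(mol·K).
W = (3.28)(12.47)(582 − 350) = 9490 J.

W ≈ 9490 J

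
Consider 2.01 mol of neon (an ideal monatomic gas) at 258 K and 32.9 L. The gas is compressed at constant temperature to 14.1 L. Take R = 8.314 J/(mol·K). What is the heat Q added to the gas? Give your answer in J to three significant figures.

Q ≈ -3650 J

Isothermal ⇒ ΔU = 0, so Q = W = nRT ln(V₂/V₁).
Q = (2.01)(8.314)(258) ln(14.1/32.9) = 4311 × -0.8473 = -3653 J.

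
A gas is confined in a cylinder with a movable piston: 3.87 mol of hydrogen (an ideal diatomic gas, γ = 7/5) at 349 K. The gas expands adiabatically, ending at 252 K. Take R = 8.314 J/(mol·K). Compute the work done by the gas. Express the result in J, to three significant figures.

Adiabatic ⇒ Q = 0, so W_by = −ΔU = nCᵥ(T₁ − T₂).
Cᵥ = 5R/2 = 20.79 J/(mol·K).
W = (3.87)(20.79)(349 − 252) = 7802 J.

W ≈ 7800 J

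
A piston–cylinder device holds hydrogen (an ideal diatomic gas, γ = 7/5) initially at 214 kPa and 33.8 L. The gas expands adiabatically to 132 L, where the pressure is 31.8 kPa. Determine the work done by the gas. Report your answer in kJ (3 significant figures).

Adiabatic: W = (P₁V₁ − P₂V₂)/(γ − 1) with γ = 7/5.
P₁V₁ = 7233 J, P₂V₂ = 4198 J.
W = (7233 − 4198) / 0.4 = 7589 J.

W ≈ 7.59 kJ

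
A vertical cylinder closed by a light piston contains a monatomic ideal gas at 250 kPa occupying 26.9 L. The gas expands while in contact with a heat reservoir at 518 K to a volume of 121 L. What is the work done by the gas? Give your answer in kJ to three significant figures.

Isothermal: W = nRT ln(V₂/V₁) = P₁V₁ ln(V₂/V₁).
P₁V₁ = (250 kPa)(26.9 L) = 6725 J.
W = 6725 × ln(121/26.9) = 6725 × 1.504
W_by_gas = 10112 J.

W ≈ 10.1 kJ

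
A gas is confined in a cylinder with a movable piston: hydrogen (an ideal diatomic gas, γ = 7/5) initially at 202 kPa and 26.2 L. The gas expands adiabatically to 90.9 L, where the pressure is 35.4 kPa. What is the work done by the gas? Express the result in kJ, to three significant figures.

W ≈ 5.19 kJ

Adiabatic: W = (P₁V₁ − P₂V₂)/(γ − 1) with γ = 7/5.
P₁V₁ = 5292 J, P₂V₂ = 3218 J.
W = (5292 − 3218) / 0.4 = 5186 J.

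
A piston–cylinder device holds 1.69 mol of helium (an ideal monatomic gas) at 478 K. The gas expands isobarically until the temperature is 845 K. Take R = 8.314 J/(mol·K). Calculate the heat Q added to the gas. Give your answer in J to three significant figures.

Isobaric: W = nRΔT = (1.69)(8.314)(367) = 5157 J.
ΔU = nCᵥΔT with Cᵥ = 3R/2: ΔU = (1.69)(12.47)(367) = 7735 J.
Q = ΔU + W = 7735 + 5157 = 12891 J.

Q ≈ 12900 J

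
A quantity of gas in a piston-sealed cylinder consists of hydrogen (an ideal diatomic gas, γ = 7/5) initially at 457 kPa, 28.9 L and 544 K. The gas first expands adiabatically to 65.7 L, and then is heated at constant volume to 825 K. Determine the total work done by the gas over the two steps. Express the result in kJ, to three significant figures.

Step 1 (adiabatic): W = (P₁V₁ − P₂V₂)/(γ−1) = (13207 − 9509)/0.4 = 9245 J.
Step 2 (isochoric): W = 0 (constant volume).
W_total = 9245 + 0 = 9245 J.

W_total ≈ 9.25 kJ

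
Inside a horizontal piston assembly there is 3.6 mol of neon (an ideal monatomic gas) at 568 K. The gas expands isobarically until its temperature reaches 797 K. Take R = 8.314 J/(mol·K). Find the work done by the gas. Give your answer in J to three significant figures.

W ≈ 6850 J

Isobaric: W = P ΔV = nR ΔT.
W = (3.6)(8.314)(797 − 568) = 6854 J.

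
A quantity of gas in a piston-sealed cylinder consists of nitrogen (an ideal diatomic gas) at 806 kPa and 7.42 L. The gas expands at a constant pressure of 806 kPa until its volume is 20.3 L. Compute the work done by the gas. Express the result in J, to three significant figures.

W ≈ 10400 J

Isobaric: W = P ΔV.
W = (806 kPa)(20.3 − 7.42 L) = (806)(12.88) = 10381 J.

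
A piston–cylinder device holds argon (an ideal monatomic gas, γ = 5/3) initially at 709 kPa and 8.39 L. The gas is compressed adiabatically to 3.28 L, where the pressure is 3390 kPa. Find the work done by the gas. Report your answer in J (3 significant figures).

Adiabatic: W = (P₁V₁ − P₂V₂)/(γ − 1) with γ = 5/3.
P₁V₁ = 5949 J, P₂V₂ = 11119 J.
W = (5949 − 11119) / 0.6667 = -7756 J.

W ≈ -7760 J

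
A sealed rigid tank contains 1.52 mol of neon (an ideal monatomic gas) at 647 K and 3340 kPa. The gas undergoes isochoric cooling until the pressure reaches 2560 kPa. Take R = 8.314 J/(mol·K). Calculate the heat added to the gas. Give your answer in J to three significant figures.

Constant volume ⇒ W = 0, so Q = ΔU = nCᵥΔT with Cᵥ = 3R/2 = 12.47 J/(mol·K).
At constant V, T₂/T₁ = P₂/P₁ ⇒ ΔT = T₁(P₂/P₁ − 1) = 647·(2560/3340 − 1) = -151.1 K.
ΔU = (1.52)(12.47)(-151.1) = -2864 J.

Q ≈ -2860 J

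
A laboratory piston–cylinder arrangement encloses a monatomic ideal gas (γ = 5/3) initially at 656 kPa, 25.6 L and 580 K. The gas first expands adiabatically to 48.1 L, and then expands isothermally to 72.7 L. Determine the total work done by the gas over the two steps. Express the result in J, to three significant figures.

W_total ≈ 13200 J

Step 1 (adiabatic): W = (P₁V₁ − P₂V₂)/(γ−1) = (16794 − 11029)/0.667 = 8647 J.
After step 1: P = 229.3 kPa, V = 48.1 L, T = 380.9 K.
Step 2 (isothermal): W = P₁V₁ ln(V₂/V₁) = (11029) ln(72.7/48.1) = 4556 J.
W_total = 8647 + 4556 = 13202 J.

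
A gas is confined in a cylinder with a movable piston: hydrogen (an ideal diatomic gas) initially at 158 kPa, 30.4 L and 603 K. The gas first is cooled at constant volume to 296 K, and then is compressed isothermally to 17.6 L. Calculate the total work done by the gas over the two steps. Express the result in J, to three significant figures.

W_total ≈ -1290 J

Step 1 (isochoric): W = 0 (constant volume).
After step 1: P = 77.56 kPa (V unchanged).
Step 2 (isothermal): W = P₁V₁ ln(V₂/V₁) = (2358) ln(17.6/30.4) = -1289 J.
W_total = 0 − 1289 = -1289 J.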